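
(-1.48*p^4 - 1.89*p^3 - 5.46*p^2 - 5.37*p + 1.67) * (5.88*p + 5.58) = -8.7024*p^5 - 19.3716*p^4 - 42.651*p^3 - 62.0424*p^2 - 20.145*p + 9.3186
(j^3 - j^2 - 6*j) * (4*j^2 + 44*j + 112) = 4*j^5 + 40*j^4 + 44*j^3 - 376*j^2 - 672*j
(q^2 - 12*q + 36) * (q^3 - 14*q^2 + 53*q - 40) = q^5 - 26*q^4 + 257*q^3 - 1180*q^2 + 2388*q - 1440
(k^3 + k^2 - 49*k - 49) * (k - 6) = k^4 - 5*k^3 - 55*k^2 + 245*k + 294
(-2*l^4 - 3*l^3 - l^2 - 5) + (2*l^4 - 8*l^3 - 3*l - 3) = -11*l^3 - l^2 - 3*l - 8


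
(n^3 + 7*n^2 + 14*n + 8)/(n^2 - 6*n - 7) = (n^2 + 6*n + 8)/(n - 7)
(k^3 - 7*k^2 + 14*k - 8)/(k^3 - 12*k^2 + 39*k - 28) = (k - 2)/(k - 7)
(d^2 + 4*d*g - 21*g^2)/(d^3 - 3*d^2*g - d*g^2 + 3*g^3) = (d + 7*g)/(d^2 - g^2)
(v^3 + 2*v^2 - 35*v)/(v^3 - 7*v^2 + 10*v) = (v + 7)/(v - 2)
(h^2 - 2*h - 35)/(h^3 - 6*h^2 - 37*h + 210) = (h + 5)/(h^2 + h - 30)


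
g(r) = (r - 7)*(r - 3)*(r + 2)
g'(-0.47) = 9.18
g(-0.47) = 39.66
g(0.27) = 41.71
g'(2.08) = -19.30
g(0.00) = 42.00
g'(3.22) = -19.41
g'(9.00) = 100.00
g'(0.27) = -3.10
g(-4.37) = -198.60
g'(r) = (r - 7)*(r - 3) + (r - 7)*(r + 2) + (r - 3)*(r + 2)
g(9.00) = 132.00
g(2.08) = 18.47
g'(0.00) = 1.00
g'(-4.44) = 131.18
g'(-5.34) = 171.99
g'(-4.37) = 128.21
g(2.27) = 14.74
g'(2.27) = -19.86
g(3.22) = -4.34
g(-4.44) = -207.68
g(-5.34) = -343.74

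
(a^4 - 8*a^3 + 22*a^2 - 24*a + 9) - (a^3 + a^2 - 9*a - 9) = a^4 - 9*a^3 + 21*a^2 - 15*a + 18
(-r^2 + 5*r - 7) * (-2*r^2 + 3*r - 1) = 2*r^4 - 13*r^3 + 30*r^2 - 26*r + 7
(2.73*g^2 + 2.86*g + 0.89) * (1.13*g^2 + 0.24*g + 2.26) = 3.0849*g^4 + 3.887*g^3 + 7.8619*g^2 + 6.6772*g + 2.0114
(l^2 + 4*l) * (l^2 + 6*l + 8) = l^4 + 10*l^3 + 32*l^2 + 32*l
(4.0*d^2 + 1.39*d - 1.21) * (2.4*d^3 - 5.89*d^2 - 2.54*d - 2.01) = 9.6*d^5 - 20.224*d^4 - 21.2511*d^3 - 4.4437*d^2 + 0.279500000000001*d + 2.4321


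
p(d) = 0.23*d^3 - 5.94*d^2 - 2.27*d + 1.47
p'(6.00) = -48.71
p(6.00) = -176.31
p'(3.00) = -31.70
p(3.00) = -52.59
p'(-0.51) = 3.97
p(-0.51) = 1.05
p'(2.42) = -26.98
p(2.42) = -35.55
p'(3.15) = -32.85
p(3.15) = -57.43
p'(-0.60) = 5.11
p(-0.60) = 0.64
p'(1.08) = -14.30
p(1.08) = -7.62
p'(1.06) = -14.09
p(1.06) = -7.34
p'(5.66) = -47.41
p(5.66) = -159.97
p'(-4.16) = 59.09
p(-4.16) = -108.44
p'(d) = 0.69*d^2 - 11.88*d - 2.27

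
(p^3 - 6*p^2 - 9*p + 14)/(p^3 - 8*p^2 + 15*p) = (p^3 - 6*p^2 - 9*p + 14)/(p*(p^2 - 8*p + 15))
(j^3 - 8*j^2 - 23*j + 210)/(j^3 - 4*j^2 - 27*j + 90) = (j - 7)/(j - 3)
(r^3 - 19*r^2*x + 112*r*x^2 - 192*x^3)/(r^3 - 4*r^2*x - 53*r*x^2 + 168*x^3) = (r - 8*x)/(r + 7*x)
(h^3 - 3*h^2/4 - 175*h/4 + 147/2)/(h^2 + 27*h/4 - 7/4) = (4*h^2 - 31*h + 42)/(4*h - 1)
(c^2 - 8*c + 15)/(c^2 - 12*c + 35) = (c - 3)/(c - 7)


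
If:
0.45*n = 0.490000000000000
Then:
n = 1.09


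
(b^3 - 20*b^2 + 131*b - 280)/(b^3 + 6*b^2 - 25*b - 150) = (b^2 - 15*b + 56)/(b^2 + 11*b + 30)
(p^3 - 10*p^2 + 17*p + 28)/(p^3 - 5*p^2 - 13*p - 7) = (p - 4)/(p + 1)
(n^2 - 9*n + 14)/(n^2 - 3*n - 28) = (n - 2)/(n + 4)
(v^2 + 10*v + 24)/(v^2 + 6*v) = (v + 4)/v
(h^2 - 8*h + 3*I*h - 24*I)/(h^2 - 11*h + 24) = (h + 3*I)/(h - 3)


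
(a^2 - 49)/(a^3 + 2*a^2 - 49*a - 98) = 1/(a + 2)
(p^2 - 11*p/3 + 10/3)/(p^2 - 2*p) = (p - 5/3)/p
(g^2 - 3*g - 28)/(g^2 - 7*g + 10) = (g^2 - 3*g - 28)/(g^2 - 7*g + 10)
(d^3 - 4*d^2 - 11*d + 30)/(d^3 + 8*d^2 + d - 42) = (d - 5)/(d + 7)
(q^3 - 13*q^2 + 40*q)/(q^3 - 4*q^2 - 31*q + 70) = q*(q^2 - 13*q + 40)/(q^3 - 4*q^2 - 31*q + 70)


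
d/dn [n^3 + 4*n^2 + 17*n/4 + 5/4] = 3*n^2 + 8*n + 17/4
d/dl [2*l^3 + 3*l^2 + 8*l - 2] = 6*l^2 + 6*l + 8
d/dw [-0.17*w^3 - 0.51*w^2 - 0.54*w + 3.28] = -0.51*w^2 - 1.02*w - 0.54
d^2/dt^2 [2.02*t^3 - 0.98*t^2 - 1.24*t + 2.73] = 12.12*t - 1.96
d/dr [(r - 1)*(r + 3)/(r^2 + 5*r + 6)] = 3/(r^2 + 4*r + 4)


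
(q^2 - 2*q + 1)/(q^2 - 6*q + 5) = (q - 1)/(q - 5)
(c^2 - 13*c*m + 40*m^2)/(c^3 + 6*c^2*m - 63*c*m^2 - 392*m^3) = (c - 5*m)/(c^2 + 14*c*m + 49*m^2)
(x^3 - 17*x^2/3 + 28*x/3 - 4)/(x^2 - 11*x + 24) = (3*x^2 - 8*x + 4)/(3*(x - 8))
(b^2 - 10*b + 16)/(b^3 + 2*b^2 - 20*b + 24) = (b - 8)/(b^2 + 4*b - 12)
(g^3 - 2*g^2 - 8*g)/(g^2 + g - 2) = g*(g - 4)/(g - 1)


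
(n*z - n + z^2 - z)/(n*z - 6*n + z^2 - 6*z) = (z - 1)/(z - 6)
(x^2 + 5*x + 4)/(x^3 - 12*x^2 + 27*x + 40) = (x + 4)/(x^2 - 13*x + 40)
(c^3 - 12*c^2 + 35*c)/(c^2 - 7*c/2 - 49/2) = 2*c*(c - 5)/(2*c + 7)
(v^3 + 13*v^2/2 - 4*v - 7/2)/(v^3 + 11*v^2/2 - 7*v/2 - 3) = (v + 7)/(v + 6)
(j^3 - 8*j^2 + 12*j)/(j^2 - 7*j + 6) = j*(j - 2)/(j - 1)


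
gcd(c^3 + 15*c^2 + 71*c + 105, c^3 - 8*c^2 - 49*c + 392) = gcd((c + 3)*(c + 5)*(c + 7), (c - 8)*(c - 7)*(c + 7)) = c + 7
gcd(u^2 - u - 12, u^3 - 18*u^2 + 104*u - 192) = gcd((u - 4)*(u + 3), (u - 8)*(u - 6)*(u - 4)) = u - 4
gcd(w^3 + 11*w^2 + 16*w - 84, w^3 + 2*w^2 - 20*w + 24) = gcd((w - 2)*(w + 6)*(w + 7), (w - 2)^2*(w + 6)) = w^2 + 4*w - 12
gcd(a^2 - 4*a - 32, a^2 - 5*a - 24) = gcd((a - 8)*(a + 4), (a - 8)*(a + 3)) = a - 8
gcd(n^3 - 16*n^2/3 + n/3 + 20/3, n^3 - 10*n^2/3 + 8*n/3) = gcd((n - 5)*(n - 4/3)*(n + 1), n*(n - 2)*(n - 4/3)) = n - 4/3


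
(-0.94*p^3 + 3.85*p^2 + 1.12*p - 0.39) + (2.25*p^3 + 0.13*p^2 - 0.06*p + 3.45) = 1.31*p^3 + 3.98*p^2 + 1.06*p + 3.06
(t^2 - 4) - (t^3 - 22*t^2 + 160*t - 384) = -t^3 + 23*t^2 - 160*t + 380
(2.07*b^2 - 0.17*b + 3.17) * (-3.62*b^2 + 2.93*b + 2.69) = -7.4934*b^4 + 6.6805*b^3 - 6.4052*b^2 + 8.8308*b + 8.5273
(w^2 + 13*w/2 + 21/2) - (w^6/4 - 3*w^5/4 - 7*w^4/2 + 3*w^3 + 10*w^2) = -w^6/4 + 3*w^5/4 + 7*w^4/2 - 3*w^3 - 9*w^2 + 13*w/2 + 21/2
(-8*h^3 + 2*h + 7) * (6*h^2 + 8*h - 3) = -48*h^5 - 64*h^4 + 36*h^3 + 58*h^2 + 50*h - 21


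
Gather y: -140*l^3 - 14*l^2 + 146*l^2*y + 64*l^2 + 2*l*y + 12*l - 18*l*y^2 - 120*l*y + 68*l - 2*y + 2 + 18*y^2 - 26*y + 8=-140*l^3 + 50*l^2 + 80*l + y^2*(18 - 18*l) + y*(146*l^2 - 118*l - 28) + 10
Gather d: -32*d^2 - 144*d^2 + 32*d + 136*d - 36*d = -176*d^2 + 132*d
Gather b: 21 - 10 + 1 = 12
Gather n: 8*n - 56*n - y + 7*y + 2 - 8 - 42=-48*n + 6*y - 48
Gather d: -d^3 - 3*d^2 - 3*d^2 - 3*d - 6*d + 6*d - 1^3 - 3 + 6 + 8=-d^3 - 6*d^2 - 3*d + 10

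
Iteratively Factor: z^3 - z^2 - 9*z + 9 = (z - 1)*(z^2 - 9) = (z - 1)*(z + 3)*(z - 3)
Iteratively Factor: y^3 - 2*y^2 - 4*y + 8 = (y - 2)*(y^2 - 4) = (y - 2)^2*(y + 2)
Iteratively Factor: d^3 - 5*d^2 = (d - 5)*(d^2) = d*(d - 5)*(d)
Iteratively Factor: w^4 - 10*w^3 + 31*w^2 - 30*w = (w - 3)*(w^3 - 7*w^2 + 10*w) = w*(w - 3)*(w^2 - 7*w + 10) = w*(w - 5)*(w - 3)*(w - 2)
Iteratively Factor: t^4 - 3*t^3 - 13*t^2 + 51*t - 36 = (t + 4)*(t^3 - 7*t^2 + 15*t - 9) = (t - 3)*(t + 4)*(t^2 - 4*t + 3) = (t - 3)*(t - 1)*(t + 4)*(t - 3)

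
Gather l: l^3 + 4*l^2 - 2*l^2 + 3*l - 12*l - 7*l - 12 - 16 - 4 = l^3 + 2*l^2 - 16*l - 32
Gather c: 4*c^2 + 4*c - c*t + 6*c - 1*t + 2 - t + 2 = 4*c^2 + c*(10 - t) - 2*t + 4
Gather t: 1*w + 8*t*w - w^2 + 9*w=8*t*w - w^2 + 10*w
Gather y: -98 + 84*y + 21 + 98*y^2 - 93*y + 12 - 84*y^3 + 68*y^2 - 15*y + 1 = -84*y^3 + 166*y^2 - 24*y - 64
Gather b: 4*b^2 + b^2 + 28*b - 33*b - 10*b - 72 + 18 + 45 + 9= 5*b^2 - 15*b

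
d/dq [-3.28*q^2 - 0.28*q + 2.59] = -6.56*q - 0.28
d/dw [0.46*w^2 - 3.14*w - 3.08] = 0.92*w - 3.14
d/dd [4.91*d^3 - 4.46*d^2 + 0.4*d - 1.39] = 14.73*d^2 - 8.92*d + 0.4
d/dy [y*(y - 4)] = 2*y - 4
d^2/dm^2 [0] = 0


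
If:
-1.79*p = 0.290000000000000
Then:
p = -0.16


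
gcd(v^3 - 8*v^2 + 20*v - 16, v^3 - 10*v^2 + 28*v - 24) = v^2 - 4*v + 4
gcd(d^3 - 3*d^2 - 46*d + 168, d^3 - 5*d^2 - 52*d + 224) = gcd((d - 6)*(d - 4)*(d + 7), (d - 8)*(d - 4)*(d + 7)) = d^2 + 3*d - 28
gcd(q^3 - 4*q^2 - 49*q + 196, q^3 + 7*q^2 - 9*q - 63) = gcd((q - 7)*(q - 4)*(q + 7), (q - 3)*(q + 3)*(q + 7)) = q + 7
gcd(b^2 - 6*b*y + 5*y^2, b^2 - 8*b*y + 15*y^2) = -b + 5*y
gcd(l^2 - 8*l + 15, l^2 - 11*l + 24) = l - 3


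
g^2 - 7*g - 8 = (g - 8)*(g + 1)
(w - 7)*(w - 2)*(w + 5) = w^3 - 4*w^2 - 31*w + 70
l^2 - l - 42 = (l - 7)*(l + 6)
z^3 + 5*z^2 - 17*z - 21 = (z - 3)*(z + 1)*(z + 7)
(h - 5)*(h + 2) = h^2 - 3*h - 10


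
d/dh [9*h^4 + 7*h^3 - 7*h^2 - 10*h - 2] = 36*h^3 + 21*h^2 - 14*h - 10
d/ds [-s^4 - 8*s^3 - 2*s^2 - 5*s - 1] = -4*s^3 - 24*s^2 - 4*s - 5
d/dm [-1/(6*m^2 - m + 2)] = (12*m - 1)/(6*m^2 - m + 2)^2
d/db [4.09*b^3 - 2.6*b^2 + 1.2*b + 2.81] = 12.27*b^2 - 5.2*b + 1.2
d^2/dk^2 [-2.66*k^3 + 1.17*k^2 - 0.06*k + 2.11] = 2.34 - 15.96*k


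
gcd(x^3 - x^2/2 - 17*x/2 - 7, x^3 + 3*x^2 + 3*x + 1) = x + 1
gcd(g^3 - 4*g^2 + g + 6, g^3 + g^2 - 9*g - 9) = g^2 - 2*g - 3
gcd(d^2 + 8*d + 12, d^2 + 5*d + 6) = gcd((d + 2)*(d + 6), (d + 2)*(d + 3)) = d + 2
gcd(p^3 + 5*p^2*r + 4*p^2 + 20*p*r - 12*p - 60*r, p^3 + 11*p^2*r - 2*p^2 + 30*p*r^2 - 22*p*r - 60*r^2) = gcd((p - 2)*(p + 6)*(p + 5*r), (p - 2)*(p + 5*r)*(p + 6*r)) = p^2 + 5*p*r - 2*p - 10*r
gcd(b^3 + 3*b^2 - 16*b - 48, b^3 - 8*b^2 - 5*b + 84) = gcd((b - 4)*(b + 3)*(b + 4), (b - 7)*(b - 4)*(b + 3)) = b^2 - b - 12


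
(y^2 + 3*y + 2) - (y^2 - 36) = 3*y + 38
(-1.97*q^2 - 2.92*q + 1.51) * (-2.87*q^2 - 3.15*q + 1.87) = 5.6539*q^4 + 14.5859*q^3 + 1.1804*q^2 - 10.2169*q + 2.8237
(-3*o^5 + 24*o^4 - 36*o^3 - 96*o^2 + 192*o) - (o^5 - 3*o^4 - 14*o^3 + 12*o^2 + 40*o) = -4*o^5 + 27*o^4 - 22*o^3 - 108*o^2 + 152*o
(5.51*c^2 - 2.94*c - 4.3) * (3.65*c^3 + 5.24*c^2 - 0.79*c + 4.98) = 20.1115*c^5 + 18.1414*c^4 - 35.4535*c^3 + 7.2304*c^2 - 11.2442*c - 21.414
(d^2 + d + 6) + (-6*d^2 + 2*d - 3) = -5*d^2 + 3*d + 3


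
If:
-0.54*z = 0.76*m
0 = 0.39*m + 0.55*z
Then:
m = 0.00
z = 0.00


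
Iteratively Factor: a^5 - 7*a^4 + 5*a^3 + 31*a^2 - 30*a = (a - 3)*(a^4 - 4*a^3 - 7*a^2 + 10*a) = (a - 3)*(a + 2)*(a^3 - 6*a^2 + 5*a) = (a - 5)*(a - 3)*(a + 2)*(a^2 - a) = (a - 5)*(a - 3)*(a - 1)*(a + 2)*(a)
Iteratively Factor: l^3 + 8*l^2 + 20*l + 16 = (l + 2)*(l^2 + 6*l + 8) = (l + 2)^2*(l + 4)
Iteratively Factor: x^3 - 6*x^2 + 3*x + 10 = (x - 5)*(x^2 - x - 2) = (x - 5)*(x + 1)*(x - 2)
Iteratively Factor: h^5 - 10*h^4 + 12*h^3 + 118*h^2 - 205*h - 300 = (h + 3)*(h^4 - 13*h^3 + 51*h^2 - 35*h - 100) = (h + 1)*(h + 3)*(h^3 - 14*h^2 + 65*h - 100) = (h - 5)*(h + 1)*(h + 3)*(h^2 - 9*h + 20) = (h - 5)^2*(h + 1)*(h + 3)*(h - 4)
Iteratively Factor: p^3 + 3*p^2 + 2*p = (p + 1)*(p^2 + 2*p) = p*(p + 1)*(p + 2)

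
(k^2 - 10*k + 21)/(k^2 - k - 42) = (k - 3)/(k + 6)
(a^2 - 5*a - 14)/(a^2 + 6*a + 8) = (a - 7)/(a + 4)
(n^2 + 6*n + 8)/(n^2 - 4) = (n + 4)/(n - 2)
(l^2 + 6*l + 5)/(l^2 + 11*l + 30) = (l + 1)/(l + 6)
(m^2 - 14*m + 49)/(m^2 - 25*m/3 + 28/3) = 3*(m - 7)/(3*m - 4)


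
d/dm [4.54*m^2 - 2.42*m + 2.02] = 9.08*m - 2.42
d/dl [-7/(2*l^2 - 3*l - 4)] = 7*(4*l - 3)/(-2*l^2 + 3*l + 4)^2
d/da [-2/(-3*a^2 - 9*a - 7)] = 6*(-2*a - 3)/(3*a^2 + 9*a + 7)^2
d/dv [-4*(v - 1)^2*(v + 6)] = -12*v^2 - 32*v + 44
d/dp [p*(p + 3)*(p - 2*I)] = 3*p^2 + p*(6 - 4*I) - 6*I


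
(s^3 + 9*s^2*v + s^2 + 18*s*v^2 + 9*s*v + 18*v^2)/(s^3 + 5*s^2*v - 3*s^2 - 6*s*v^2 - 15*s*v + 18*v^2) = (s^2 + 3*s*v + s + 3*v)/(s^2 - s*v - 3*s + 3*v)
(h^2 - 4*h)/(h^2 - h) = (h - 4)/(h - 1)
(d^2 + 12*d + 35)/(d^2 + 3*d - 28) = (d + 5)/(d - 4)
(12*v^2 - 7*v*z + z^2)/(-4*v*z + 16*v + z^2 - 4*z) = (-3*v + z)/(z - 4)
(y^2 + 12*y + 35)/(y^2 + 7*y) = (y + 5)/y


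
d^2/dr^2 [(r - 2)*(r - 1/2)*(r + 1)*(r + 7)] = 12*r^2 + 33*r - 24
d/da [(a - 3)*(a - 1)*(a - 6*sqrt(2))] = 3*a^2 - 12*sqrt(2)*a - 8*a + 3 + 24*sqrt(2)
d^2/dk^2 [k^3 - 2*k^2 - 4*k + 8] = 6*k - 4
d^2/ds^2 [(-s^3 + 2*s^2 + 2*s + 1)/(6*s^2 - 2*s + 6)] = 2*(16*s^3 - 9*s^2 - 45*s + 8)/(27*s^6 - 27*s^5 + 90*s^4 - 55*s^3 + 90*s^2 - 27*s + 27)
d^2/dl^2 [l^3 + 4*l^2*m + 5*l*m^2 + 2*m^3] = 6*l + 8*m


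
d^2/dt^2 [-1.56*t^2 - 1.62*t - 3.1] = -3.12000000000000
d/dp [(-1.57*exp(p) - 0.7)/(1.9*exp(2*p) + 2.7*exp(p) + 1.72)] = (2.983*exp(2*p) + 2.66*exp(p) - 0.8104)*exp(p)/(3.61*exp(4*p) + 10.26*exp(3*p) + 13.826*exp(2*p) + 9.288*exp(p) + 2.9584)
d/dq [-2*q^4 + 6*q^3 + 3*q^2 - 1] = 2*q*(-4*q^2 + 9*q + 3)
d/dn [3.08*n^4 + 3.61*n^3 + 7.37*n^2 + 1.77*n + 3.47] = 12.32*n^3 + 10.83*n^2 + 14.74*n + 1.77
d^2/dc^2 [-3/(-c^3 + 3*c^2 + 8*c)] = 6*(3*c*(1 - c)*(-c^2 + 3*c + 8) - (-3*c^2 + 6*c + 8)^2)/(c^3*(-c^2 + 3*c + 8)^3)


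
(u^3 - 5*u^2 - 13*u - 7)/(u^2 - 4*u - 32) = (-u^3 + 5*u^2 + 13*u + 7)/(-u^2 + 4*u + 32)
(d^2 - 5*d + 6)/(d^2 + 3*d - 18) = (d - 2)/(d + 6)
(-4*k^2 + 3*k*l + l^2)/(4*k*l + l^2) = (-k + l)/l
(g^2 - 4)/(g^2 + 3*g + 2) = (g - 2)/(g + 1)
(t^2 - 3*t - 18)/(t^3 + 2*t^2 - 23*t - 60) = (t - 6)/(t^2 - t - 20)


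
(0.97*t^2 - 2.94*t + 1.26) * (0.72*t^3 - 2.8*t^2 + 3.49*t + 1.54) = 0.6984*t^5 - 4.8328*t^4 + 12.5245*t^3 - 12.2948*t^2 - 0.130199999999999*t + 1.9404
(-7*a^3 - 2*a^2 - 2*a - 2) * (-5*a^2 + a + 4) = 35*a^5 + 3*a^4 - 20*a^3 - 10*a - 8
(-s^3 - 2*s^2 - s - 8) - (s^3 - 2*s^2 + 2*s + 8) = -2*s^3 - 3*s - 16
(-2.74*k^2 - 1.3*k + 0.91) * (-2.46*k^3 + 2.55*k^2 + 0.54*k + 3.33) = 6.7404*k^5 - 3.789*k^4 - 7.0332*k^3 - 7.5057*k^2 - 3.8376*k + 3.0303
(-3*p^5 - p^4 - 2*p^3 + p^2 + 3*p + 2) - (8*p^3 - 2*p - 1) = -3*p^5 - p^4 - 10*p^3 + p^2 + 5*p + 3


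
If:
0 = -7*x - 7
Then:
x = -1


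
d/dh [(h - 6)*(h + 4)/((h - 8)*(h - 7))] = (-13*h^2 + 160*h - 472)/(h^4 - 30*h^3 + 337*h^2 - 1680*h + 3136)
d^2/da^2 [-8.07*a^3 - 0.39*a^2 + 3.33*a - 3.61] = -48.42*a - 0.78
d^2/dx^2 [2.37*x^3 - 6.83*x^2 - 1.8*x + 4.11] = 14.22*x - 13.66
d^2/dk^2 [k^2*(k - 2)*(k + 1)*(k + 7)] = 20*k^3 + 72*k^2 - 54*k - 28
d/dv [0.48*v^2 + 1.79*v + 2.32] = 0.96*v + 1.79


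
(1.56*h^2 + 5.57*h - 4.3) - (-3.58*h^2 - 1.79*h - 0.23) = 5.14*h^2 + 7.36*h - 4.07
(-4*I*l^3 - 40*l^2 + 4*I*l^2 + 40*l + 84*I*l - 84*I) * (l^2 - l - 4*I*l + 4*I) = -4*I*l^5 - 56*l^4 + 8*I*l^4 + 112*l^3 + 240*I*l^3 + 280*l^2 - 488*I*l^2 - 672*l + 244*I*l + 336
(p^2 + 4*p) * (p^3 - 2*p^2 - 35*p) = p^5 + 2*p^4 - 43*p^3 - 140*p^2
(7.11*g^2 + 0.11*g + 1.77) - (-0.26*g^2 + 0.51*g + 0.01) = 7.37*g^2 - 0.4*g + 1.76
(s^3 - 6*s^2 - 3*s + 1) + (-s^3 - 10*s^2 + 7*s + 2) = -16*s^2 + 4*s + 3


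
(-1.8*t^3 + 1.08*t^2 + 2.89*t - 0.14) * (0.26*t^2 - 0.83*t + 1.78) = -0.468*t^5 + 1.7748*t^4 - 3.349*t^3 - 0.5127*t^2 + 5.2604*t - 0.2492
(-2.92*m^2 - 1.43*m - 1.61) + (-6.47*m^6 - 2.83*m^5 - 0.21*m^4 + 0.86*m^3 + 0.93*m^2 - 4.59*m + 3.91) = -6.47*m^6 - 2.83*m^5 - 0.21*m^4 + 0.86*m^3 - 1.99*m^2 - 6.02*m + 2.3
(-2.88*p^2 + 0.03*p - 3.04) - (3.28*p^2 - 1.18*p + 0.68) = -6.16*p^2 + 1.21*p - 3.72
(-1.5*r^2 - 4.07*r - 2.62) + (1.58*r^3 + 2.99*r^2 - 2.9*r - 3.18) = 1.58*r^3 + 1.49*r^2 - 6.97*r - 5.8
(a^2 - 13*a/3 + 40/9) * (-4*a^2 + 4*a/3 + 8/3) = -4*a^4 + 56*a^3/3 - 188*a^2/9 - 152*a/27 + 320/27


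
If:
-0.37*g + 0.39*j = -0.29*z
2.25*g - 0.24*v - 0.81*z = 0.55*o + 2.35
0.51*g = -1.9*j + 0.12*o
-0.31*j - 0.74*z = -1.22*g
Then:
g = 0.550263085018001*z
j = -0.221545278316256*z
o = -1.16918212868088*z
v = 4.46309213360411*z - 9.79166666666667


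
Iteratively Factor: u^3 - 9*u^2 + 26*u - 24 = (u - 2)*(u^2 - 7*u + 12) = (u - 3)*(u - 2)*(u - 4)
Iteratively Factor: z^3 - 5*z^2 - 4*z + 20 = (z + 2)*(z^2 - 7*z + 10) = (z - 2)*(z + 2)*(z - 5)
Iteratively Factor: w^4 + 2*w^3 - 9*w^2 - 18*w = (w)*(w^3 + 2*w^2 - 9*w - 18) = w*(w - 3)*(w^2 + 5*w + 6) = w*(w - 3)*(w + 3)*(w + 2)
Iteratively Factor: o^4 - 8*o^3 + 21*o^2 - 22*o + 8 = (o - 1)*(o^3 - 7*o^2 + 14*o - 8) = (o - 1)^2*(o^2 - 6*o + 8) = (o - 2)*(o - 1)^2*(o - 4)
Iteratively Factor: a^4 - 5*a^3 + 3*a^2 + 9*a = (a)*(a^3 - 5*a^2 + 3*a + 9) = a*(a + 1)*(a^2 - 6*a + 9) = a*(a - 3)*(a + 1)*(a - 3)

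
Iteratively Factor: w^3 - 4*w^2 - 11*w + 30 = (w - 5)*(w^2 + w - 6) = (w - 5)*(w - 2)*(w + 3)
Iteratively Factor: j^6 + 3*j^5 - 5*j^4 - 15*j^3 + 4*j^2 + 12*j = (j + 2)*(j^5 + j^4 - 7*j^3 - j^2 + 6*j) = (j - 1)*(j + 2)*(j^4 + 2*j^3 - 5*j^2 - 6*j) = (j - 1)*(j + 2)*(j + 3)*(j^3 - j^2 - 2*j) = (j - 2)*(j - 1)*(j + 2)*(j + 3)*(j^2 + j) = j*(j - 2)*(j - 1)*(j + 2)*(j + 3)*(j + 1)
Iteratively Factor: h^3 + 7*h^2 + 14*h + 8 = (h + 2)*(h^2 + 5*h + 4) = (h + 1)*(h + 2)*(h + 4)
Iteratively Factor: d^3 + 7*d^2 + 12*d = (d + 4)*(d^2 + 3*d) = (d + 3)*(d + 4)*(d)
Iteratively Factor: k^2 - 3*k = (k)*(k - 3)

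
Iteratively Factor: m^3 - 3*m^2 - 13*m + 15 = (m - 1)*(m^2 - 2*m - 15) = (m - 1)*(m + 3)*(m - 5)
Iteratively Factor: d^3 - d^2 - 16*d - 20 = (d - 5)*(d^2 + 4*d + 4) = (d - 5)*(d + 2)*(d + 2)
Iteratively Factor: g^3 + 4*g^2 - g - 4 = (g + 1)*(g^2 + 3*g - 4) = (g - 1)*(g + 1)*(g + 4)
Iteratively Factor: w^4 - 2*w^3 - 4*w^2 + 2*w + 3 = (w - 3)*(w^3 + w^2 - w - 1) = (w - 3)*(w - 1)*(w^2 + 2*w + 1) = (w - 3)*(w - 1)*(w + 1)*(w + 1)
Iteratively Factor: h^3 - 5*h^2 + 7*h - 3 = (h - 1)*(h^2 - 4*h + 3) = (h - 1)^2*(h - 3)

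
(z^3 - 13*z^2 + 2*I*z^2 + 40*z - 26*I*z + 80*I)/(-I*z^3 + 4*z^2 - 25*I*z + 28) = (I*z^3 + z^2*(-2 - 13*I) + z*(26 + 40*I) - 80)/(z^3 + 4*I*z^2 + 25*z + 28*I)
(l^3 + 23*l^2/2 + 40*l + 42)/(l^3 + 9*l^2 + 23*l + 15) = (l^3 + 23*l^2/2 + 40*l + 42)/(l^3 + 9*l^2 + 23*l + 15)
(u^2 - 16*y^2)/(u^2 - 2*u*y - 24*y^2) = (-u + 4*y)/(-u + 6*y)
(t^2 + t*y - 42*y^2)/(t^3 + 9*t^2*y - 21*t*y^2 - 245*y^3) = (-t + 6*y)/(-t^2 - 2*t*y + 35*y^2)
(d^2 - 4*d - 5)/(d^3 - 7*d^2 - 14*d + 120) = (d + 1)/(d^2 - 2*d - 24)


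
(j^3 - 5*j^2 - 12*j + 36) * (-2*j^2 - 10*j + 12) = -2*j^5 + 86*j^3 - 12*j^2 - 504*j + 432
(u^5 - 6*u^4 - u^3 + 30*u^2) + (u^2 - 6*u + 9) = u^5 - 6*u^4 - u^3 + 31*u^2 - 6*u + 9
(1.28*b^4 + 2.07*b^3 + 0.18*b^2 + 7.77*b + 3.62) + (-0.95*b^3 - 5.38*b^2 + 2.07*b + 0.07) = 1.28*b^4 + 1.12*b^3 - 5.2*b^2 + 9.84*b + 3.69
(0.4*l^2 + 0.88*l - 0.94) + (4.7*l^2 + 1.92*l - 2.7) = 5.1*l^2 + 2.8*l - 3.64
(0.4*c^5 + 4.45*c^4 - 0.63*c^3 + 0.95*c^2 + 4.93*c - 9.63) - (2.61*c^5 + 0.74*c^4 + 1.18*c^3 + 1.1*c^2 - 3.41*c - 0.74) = -2.21*c^5 + 3.71*c^4 - 1.81*c^3 - 0.15*c^2 + 8.34*c - 8.89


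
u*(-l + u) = -l*u + u^2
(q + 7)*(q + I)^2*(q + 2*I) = q^4 + 7*q^3 + 4*I*q^3 - 5*q^2 + 28*I*q^2 - 35*q - 2*I*q - 14*I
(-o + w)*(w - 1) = -o*w + o + w^2 - w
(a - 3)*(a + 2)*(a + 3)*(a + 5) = a^4 + 7*a^3 + a^2 - 63*a - 90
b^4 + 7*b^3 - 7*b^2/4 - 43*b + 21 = (b - 2)*(b - 1/2)*(b + 7/2)*(b + 6)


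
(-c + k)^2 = c^2 - 2*c*k + k^2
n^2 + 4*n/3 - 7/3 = (n - 1)*(n + 7/3)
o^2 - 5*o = o*(o - 5)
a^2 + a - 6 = (a - 2)*(a + 3)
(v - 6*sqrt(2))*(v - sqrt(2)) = v^2 - 7*sqrt(2)*v + 12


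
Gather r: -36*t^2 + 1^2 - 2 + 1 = -36*t^2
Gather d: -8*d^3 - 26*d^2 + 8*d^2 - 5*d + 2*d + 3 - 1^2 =-8*d^3 - 18*d^2 - 3*d + 2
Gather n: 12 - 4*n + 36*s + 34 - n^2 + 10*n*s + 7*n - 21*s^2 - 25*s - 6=-n^2 + n*(10*s + 3) - 21*s^2 + 11*s + 40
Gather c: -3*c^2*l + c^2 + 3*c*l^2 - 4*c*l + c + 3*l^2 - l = c^2*(1 - 3*l) + c*(3*l^2 - 4*l + 1) + 3*l^2 - l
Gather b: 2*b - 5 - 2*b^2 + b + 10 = -2*b^2 + 3*b + 5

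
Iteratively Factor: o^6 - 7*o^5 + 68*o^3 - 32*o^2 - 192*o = (o - 4)*(o^5 - 3*o^4 - 12*o^3 + 20*o^2 + 48*o) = (o - 4)*(o + 2)*(o^4 - 5*o^3 - 2*o^2 + 24*o) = o*(o - 4)*(o + 2)*(o^3 - 5*o^2 - 2*o + 24) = o*(o - 4)*(o - 3)*(o + 2)*(o^2 - 2*o - 8) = o*(o - 4)^2*(o - 3)*(o + 2)*(o + 2)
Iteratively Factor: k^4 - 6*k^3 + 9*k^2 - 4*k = (k - 4)*(k^3 - 2*k^2 + k) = k*(k - 4)*(k^2 - 2*k + 1) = k*(k - 4)*(k - 1)*(k - 1)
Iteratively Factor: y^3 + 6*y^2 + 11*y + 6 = (y + 3)*(y^2 + 3*y + 2) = (y + 2)*(y + 3)*(y + 1)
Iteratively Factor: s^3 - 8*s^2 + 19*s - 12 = (s - 4)*(s^2 - 4*s + 3) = (s - 4)*(s - 1)*(s - 3)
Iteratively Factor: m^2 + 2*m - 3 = (m - 1)*(m + 3)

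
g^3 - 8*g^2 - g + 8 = (g - 8)*(g - 1)*(g + 1)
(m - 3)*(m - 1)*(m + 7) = m^3 + 3*m^2 - 25*m + 21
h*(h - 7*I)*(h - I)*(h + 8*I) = h^4 + 57*h^2 - 56*I*h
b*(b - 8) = b^2 - 8*b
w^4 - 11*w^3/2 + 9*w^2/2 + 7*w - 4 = (w - 4)*(w - 2)*(w - 1/2)*(w + 1)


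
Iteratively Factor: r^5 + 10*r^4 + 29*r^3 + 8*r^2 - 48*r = (r + 3)*(r^4 + 7*r^3 + 8*r^2 - 16*r) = (r + 3)*(r + 4)*(r^3 + 3*r^2 - 4*r) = (r + 3)*(r + 4)^2*(r^2 - r) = (r - 1)*(r + 3)*(r + 4)^2*(r)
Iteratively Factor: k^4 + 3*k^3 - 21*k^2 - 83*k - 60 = (k + 1)*(k^3 + 2*k^2 - 23*k - 60) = (k - 5)*(k + 1)*(k^2 + 7*k + 12) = (k - 5)*(k + 1)*(k + 3)*(k + 4)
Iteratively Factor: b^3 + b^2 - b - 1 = (b + 1)*(b^2 - 1) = (b - 1)*(b + 1)*(b + 1)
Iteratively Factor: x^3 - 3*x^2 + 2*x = (x - 1)*(x^2 - 2*x) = x*(x - 1)*(x - 2)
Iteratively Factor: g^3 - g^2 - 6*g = (g - 3)*(g^2 + 2*g) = (g - 3)*(g + 2)*(g)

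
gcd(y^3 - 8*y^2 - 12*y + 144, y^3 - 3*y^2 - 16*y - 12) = y - 6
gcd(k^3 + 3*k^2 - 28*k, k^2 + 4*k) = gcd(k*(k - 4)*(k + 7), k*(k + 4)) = k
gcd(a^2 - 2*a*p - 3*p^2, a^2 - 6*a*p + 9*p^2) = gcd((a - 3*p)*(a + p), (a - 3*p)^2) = -a + 3*p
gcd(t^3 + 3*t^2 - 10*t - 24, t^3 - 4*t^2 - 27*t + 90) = t - 3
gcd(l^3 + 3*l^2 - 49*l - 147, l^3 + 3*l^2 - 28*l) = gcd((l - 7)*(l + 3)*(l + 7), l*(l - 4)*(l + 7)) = l + 7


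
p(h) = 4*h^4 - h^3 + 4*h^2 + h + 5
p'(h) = 16*h^3 - 3*h^2 + 8*h + 1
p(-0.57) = 6.34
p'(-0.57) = -7.50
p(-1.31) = 24.58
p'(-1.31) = -50.60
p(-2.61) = 233.04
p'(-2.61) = -324.79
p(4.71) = 1962.50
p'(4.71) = 1643.92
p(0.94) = 11.77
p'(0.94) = 19.16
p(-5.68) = 4475.07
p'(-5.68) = -3073.23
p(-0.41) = 5.44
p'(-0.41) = -3.89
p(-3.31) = 561.92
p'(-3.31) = -638.58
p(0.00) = 5.00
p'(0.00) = 1.00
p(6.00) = 5123.00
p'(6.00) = 3397.00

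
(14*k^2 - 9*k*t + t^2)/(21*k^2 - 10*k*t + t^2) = (-2*k + t)/(-3*k + t)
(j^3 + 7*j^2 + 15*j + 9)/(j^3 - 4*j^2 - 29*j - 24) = (j + 3)/(j - 8)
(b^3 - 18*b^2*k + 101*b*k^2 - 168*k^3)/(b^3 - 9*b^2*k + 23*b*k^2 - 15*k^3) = (b^2 - 15*b*k + 56*k^2)/(b^2 - 6*b*k + 5*k^2)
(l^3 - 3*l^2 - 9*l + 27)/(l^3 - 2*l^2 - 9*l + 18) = (l - 3)/(l - 2)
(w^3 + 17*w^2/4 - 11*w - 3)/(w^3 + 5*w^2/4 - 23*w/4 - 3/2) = (w + 6)/(w + 3)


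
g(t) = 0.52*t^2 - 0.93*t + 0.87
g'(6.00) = 5.31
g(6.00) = 14.01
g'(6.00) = 5.31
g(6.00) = 14.01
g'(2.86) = 2.04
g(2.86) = 2.46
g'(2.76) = 1.94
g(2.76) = 2.26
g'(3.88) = 3.11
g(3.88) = 5.09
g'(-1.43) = -2.42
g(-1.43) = 3.26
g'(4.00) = 3.23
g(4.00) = 5.47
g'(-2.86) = -3.90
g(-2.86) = 7.78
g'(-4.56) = -5.67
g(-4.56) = 15.92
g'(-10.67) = -12.03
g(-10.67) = 69.99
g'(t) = 1.04*t - 0.93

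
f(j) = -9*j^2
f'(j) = -18*j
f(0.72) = -4.67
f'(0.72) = -12.96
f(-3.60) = -116.64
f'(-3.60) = 64.80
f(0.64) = -3.69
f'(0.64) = -11.52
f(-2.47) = -54.91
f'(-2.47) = 44.46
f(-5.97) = -320.77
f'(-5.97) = 107.46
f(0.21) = -0.40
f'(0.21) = -3.78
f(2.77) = -69.06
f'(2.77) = -49.86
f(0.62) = -3.46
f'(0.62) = -11.16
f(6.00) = -324.00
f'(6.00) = -108.00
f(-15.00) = -2025.00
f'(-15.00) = 270.00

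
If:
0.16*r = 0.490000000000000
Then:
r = 3.06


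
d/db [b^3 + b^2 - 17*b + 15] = 3*b^2 + 2*b - 17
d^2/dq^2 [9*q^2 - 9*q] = 18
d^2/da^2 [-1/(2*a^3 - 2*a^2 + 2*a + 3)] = 4*((3*a - 1)*(2*a^3 - 2*a^2 + 2*a + 3) - 2*(3*a^2 - 2*a + 1)^2)/(2*a^3 - 2*a^2 + 2*a + 3)^3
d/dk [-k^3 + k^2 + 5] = k*(2 - 3*k)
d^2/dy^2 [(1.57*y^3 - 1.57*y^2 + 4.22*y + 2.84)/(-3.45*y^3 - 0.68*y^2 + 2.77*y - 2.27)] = (-5.6843418860808e-14*y^7 + 44.74029*y^6 - 391.39353*y^5 - 227.47023*y^4 - 376.629624*y^3 + 596.24193*y^2 + 156.088938*y - 71.704194)/(41.063625*y^9 + 24.2811*y^8 - 94.123935*y^7 + 42.379937*y^6 + 107.524491*y^5 - 111.35787*y^4 + 6.42395*y^3 + 62.764365*y^2 - 42.820599*y + 11.697083)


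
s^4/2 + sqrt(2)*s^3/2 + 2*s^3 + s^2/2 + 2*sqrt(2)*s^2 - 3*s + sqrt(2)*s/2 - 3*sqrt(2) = (s/2 + 1)*(s - 1)*(s + 3)*(s + sqrt(2))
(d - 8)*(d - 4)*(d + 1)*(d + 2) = d^4 - 9*d^3 - 2*d^2 + 72*d + 64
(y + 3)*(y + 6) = y^2 + 9*y + 18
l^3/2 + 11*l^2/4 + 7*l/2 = l*(l/2 + 1)*(l + 7/2)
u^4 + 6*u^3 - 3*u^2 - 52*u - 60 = (u - 3)*(u + 2)^2*(u + 5)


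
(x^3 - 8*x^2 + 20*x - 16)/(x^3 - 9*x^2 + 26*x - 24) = (x - 2)/(x - 3)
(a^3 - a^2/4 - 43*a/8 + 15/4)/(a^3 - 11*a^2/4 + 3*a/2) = (a + 5/2)/a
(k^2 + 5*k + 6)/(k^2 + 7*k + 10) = (k + 3)/(k + 5)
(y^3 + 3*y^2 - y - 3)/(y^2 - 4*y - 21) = (y^2 - 1)/(y - 7)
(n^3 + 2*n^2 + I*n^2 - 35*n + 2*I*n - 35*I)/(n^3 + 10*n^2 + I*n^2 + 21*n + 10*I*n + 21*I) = (n - 5)/(n + 3)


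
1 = 1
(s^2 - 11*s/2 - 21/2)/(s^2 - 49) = (s + 3/2)/(s + 7)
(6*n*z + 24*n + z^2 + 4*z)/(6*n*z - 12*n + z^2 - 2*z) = (z + 4)/(z - 2)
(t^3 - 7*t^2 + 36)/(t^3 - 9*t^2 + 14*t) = (t^3 - 7*t^2 + 36)/(t*(t^2 - 9*t + 14))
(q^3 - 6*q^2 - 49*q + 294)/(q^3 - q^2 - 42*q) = (q^2 + q - 42)/(q*(q + 6))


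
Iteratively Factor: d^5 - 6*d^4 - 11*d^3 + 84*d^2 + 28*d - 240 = (d - 4)*(d^4 - 2*d^3 - 19*d^2 + 8*d + 60) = (d - 4)*(d + 3)*(d^3 - 5*d^2 - 4*d + 20) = (d - 5)*(d - 4)*(d + 3)*(d^2 - 4) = (d - 5)*(d - 4)*(d + 2)*(d + 3)*(d - 2)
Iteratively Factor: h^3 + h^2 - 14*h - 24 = (h + 2)*(h^2 - h - 12) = (h - 4)*(h + 2)*(h + 3)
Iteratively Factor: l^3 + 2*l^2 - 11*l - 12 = (l - 3)*(l^2 + 5*l + 4) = (l - 3)*(l + 4)*(l + 1)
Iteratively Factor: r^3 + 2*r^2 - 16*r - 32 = (r - 4)*(r^2 + 6*r + 8) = (r - 4)*(r + 4)*(r + 2)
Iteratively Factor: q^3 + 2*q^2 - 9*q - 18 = (q + 3)*(q^2 - q - 6) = (q - 3)*(q + 3)*(q + 2)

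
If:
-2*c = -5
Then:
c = 5/2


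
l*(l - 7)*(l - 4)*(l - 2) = l^4 - 13*l^3 + 50*l^2 - 56*l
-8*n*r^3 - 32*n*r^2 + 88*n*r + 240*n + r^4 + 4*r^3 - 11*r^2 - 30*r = (-8*n + r)*(r - 3)*(r + 2)*(r + 5)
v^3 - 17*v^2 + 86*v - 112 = (v - 8)*(v - 7)*(v - 2)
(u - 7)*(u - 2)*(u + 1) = u^3 - 8*u^2 + 5*u + 14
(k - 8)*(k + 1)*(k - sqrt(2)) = k^3 - 7*k^2 - sqrt(2)*k^2 - 8*k + 7*sqrt(2)*k + 8*sqrt(2)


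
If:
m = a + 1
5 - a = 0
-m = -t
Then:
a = 5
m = 6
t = 6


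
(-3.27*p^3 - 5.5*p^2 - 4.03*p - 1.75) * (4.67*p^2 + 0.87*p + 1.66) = -15.2709*p^5 - 28.5299*p^4 - 29.0333*p^3 - 20.8086*p^2 - 8.2123*p - 2.905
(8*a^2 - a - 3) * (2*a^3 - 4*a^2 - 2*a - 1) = 16*a^5 - 34*a^4 - 18*a^3 + 6*a^2 + 7*a + 3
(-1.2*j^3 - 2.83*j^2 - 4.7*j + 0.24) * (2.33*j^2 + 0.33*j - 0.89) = -2.796*j^5 - 6.9899*j^4 - 10.8169*j^3 + 1.5269*j^2 + 4.2622*j - 0.2136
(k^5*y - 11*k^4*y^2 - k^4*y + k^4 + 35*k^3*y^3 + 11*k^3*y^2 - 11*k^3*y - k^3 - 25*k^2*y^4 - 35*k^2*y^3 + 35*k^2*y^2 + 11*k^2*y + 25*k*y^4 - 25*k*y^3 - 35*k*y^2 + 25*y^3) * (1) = k^5*y - 11*k^4*y^2 - k^4*y + k^4 + 35*k^3*y^3 + 11*k^3*y^2 - 11*k^3*y - k^3 - 25*k^2*y^4 - 35*k^2*y^3 + 35*k^2*y^2 + 11*k^2*y + 25*k*y^4 - 25*k*y^3 - 35*k*y^2 + 25*y^3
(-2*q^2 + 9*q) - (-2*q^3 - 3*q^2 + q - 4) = 2*q^3 + q^2 + 8*q + 4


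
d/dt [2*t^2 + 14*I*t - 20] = 4*t + 14*I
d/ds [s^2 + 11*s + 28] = 2*s + 11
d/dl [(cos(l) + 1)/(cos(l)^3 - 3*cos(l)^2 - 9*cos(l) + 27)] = 2*(cos(l)^2 + 3*cos(l) + 6)*sin(l)/((cos(l) - 3)^3*(cos(l) + 3)^2)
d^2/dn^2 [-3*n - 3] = 0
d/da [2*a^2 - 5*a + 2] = 4*a - 5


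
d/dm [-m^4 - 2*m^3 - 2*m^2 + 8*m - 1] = -4*m^3 - 6*m^2 - 4*m + 8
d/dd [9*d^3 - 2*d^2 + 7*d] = 27*d^2 - 4*d + 7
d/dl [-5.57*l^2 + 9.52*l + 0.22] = 9.52 - 11.14*l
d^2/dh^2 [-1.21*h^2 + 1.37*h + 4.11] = -2.42000000000000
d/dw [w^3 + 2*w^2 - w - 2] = 3*w^2 + 4*w - 1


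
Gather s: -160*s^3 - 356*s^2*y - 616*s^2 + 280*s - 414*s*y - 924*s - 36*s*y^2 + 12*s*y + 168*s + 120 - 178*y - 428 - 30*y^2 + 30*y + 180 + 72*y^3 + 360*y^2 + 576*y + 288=-160*s^3 + s^2*(-356*y - 616) + s*(-36*y^2 - 402*y - 476) + 72*y^3 + 330*y^2 + 428*y + 160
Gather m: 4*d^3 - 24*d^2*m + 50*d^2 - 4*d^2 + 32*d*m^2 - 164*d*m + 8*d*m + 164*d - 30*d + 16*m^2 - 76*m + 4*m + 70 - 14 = 4*d^3 + 46*d^2 + 134*d + m^2*(32*d + 16) + m*(-24*d^2 - 156*d - 72) + 56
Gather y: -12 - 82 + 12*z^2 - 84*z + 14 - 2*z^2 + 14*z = 10*z^2 - 70*z - 80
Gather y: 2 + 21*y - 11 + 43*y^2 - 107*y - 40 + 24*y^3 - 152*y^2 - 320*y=24*y^3 - 109*y^2 - 406*y - 49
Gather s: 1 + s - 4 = s - 3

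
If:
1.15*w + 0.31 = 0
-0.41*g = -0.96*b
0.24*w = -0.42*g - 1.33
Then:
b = -1.29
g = -3.01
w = -0.27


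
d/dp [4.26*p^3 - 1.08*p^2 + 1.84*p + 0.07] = 12.78*p^2 - 2.16*p + 1.84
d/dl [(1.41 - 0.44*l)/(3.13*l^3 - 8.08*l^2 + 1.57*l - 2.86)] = (2.7544*l^3 - 16.7951*l^2 + 22.7856*l - 0.9553)/(9.7969*l^6 - 50.5808*l^5 + 75.1146*l^4 - 43.2748*l^3 + 48.6825*l^2 - 8.9804*l + 8.1796)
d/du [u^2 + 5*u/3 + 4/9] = 2*u + 5/3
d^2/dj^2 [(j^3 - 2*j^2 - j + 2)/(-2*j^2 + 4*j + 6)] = -2/(j^3 - 9*j^2 + 27*j - 27)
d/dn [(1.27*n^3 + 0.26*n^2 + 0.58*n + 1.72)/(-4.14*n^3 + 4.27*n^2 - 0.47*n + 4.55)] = (6.4993*n^4 + 3.6086*n^3 + 36.0991*n^2 - 12.3228*n + 3.4474)/(17.1396*n^6 - 35.3556*n^5 + 22.1245*n^4 - 41.6878*n^3 + 39.0779*n^2 - 4.277*n + 20.7025)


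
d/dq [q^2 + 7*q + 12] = 2*q + 7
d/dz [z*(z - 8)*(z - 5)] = 3*z^2 - 26*z + 40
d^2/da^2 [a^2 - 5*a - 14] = 2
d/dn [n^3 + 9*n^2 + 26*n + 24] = 3*n^2 + 18*n + 26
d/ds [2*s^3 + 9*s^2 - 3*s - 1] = 6*s^2 + 18*s - 3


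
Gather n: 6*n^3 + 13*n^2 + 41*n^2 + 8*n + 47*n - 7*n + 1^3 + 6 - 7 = 6*n^3 + 54*n^2 + 48*n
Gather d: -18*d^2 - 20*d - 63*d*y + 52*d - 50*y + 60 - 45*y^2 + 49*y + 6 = -18*d^2 + d*(32 - 63*y) - 45*y^2 - y + 66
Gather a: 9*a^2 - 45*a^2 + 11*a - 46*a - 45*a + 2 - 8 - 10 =-36*a^2 - 80*a - 16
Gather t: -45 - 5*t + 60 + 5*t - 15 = 0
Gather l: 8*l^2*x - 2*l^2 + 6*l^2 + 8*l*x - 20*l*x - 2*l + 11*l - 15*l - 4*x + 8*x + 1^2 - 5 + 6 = l^2*(8*x + 4) + l*(-12*x - 6) + 4*x + 2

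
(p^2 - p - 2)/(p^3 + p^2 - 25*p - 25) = (p - 2)/(p^2 - 25)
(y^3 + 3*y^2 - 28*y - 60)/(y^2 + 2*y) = y + 1 - 30/y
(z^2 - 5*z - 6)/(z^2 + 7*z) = (z^2 - 5*z - 6)/(z*(z + 7))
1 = 1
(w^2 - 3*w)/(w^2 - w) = (w - 3)/(w - 1)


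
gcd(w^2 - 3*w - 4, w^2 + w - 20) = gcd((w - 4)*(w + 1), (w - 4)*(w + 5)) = w - 4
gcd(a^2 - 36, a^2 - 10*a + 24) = a - 6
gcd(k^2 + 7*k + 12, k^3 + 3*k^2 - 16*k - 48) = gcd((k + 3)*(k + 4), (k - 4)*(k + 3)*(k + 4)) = k^2 + 7*k + 12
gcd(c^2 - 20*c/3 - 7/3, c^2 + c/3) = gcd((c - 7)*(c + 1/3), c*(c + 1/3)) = c + 1/3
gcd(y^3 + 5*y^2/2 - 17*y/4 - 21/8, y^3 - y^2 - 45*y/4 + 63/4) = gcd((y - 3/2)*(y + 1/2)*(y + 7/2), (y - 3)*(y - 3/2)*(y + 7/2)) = y^2 + 2*y - 21/4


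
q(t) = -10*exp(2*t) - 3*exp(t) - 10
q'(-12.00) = 0.00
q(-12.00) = -10.00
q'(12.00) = -529782930861.24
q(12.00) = -264891709572.81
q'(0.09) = -27.23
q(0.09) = -25.25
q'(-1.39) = -1.99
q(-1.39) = -11.37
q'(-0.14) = -17.72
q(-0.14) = -20.17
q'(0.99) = -152.93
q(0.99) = -90.50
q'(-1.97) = -0.81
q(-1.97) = -10.61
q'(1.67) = -580.32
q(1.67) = -308.13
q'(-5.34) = -0.01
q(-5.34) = -10.01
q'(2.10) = -1358.23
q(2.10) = -701.36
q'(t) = -20*exp(2*t) - 3*exp(t)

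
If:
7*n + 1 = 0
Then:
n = -1/7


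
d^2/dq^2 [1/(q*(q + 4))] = 2*(q^2 + q*(q + 4) + (q + 4)^2)/(q^3*(q + 4)^3)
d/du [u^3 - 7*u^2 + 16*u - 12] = 3*u^2 - 14*u + 16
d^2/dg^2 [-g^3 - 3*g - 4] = -6*g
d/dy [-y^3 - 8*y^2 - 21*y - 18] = -3*y^2 - 16*y - 21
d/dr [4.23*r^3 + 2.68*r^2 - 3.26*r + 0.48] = 12.69*r^2 + 5.36*r - 3.26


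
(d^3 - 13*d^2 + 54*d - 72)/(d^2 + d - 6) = (d^3 - 13*d^2 + 54*d - 72)/(d^2 + d - 6)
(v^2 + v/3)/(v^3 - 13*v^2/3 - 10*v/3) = (3*v + 1)/(3*v^2 - 13*v - 10)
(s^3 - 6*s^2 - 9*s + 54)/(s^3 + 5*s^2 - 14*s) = (s^3 - 6*s^2 - 9*s + 54)/(s*(s^2 + 5*s - 14))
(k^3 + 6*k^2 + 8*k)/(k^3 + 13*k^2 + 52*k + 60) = k*(k + 4)/(k^2 + 11*k + 30)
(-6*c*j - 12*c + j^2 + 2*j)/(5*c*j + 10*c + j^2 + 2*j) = (-6*c + j)/(5*c + j)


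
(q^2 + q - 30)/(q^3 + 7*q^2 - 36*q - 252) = (q - 5)/(q^2 + q - 42)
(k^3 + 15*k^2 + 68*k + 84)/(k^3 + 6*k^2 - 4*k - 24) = (k + 7)/(k - 2)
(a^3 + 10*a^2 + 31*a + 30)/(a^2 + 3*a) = a + 7 + 10/a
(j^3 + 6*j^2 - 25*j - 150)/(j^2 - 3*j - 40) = (j^2 + j - 30)/(j - 8)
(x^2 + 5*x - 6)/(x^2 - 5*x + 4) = (x + 6)/(x - 4)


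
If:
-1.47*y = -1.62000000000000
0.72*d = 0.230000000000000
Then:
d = 0.32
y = 1.10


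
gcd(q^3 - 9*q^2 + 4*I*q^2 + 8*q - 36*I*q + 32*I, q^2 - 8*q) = q - 8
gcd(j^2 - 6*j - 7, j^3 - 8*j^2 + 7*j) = j - 7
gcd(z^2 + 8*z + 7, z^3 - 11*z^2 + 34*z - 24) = 1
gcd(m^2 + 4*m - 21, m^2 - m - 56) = m + 7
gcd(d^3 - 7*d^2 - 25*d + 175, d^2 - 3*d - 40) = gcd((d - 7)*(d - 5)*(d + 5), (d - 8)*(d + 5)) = d + 5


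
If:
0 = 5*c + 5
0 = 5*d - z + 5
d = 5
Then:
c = -1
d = 5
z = 30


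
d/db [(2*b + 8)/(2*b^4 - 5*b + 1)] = 2*(2*b^4 - 5*b - (b + 4)*(8*b^3 - 5) + 1)/(2*b^4 - 5*b + 1)^2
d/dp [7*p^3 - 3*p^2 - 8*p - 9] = 21*p^2 - 6*p - 8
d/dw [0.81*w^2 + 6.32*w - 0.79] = 1.62*w + 6.32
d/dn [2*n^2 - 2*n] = 4*n - 2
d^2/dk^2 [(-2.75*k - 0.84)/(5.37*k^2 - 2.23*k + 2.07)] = (-(2.75*k + 0.84)*(10.74*k - 2.23)*(21.48*k - 4.46) + (88.605*k - 3.2434)*(5.37*k^2 - 2.23*k + 2.07))/(5.37*k^2 - 2.23*k + 2.07)^3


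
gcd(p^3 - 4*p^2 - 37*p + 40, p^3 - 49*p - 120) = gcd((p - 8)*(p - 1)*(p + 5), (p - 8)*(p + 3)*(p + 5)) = p^2 - 3*p - 40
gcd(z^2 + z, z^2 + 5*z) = z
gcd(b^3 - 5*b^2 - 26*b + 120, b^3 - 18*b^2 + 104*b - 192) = b^2 - 10*b + 24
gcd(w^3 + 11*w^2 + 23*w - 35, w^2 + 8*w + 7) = w + 7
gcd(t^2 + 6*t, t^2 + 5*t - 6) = t + 6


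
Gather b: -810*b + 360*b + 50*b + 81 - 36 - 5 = 40 - 400*b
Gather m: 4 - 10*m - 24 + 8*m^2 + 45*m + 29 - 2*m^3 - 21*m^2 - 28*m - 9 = -2*m^3 - 13*m^2 + 7*m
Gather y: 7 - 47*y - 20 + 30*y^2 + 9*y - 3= 30*y^2 - 38*y - 16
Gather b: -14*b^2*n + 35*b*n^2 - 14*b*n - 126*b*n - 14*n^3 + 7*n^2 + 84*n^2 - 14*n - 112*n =-14*b^2*n + b*(35*n^2 - 140*n) - 14*n^3 + 91*n^2 - 126*n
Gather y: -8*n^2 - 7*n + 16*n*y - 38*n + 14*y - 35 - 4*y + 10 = -8*n^2 - 45*n + y*(16*n + 10) - 25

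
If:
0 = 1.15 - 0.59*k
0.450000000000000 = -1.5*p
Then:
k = 1.95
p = -0.30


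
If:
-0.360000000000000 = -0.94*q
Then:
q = 0.38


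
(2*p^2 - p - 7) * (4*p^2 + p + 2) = 8*p^4 - 2*p^3 - 25*p^2 - 9*p - 14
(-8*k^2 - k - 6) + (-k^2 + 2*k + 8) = -9*k^2 + k + 2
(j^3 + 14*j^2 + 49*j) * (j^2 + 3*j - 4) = j^5 + 17*j^4 + 87*j^3 + 91*j^2 - 196*j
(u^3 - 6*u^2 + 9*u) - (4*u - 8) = u^3 - 6*u^2 + 5*u + 8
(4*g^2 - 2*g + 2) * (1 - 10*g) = -40*g^3 + 24*g^2 - 22*g + 2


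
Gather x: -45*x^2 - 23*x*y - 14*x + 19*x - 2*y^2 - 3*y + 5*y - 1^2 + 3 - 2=-45*x^2 + x*(5 - 23*y) - 2*y^2 + 2*y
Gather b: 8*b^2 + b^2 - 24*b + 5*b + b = 9*b^2 - 18*b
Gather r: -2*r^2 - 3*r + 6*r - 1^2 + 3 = -2*r^2 + 3*r + 2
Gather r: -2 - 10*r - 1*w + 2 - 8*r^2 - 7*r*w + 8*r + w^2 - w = -8*r^2 + r*(-7*w - 2) + w^2 - 2*w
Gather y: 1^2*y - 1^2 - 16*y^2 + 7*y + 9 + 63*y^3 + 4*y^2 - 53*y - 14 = 63*y^3 - 12*y^2 - 45*y - 6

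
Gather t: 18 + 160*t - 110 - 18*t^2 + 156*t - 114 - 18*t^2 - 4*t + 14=-36*t^2 + 312*t - 192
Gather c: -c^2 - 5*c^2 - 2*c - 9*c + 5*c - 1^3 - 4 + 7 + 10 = -6*c^2 - 6*c + 12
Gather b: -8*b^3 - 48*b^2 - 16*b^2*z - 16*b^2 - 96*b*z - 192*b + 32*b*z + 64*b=-8*b^3 + b^2*(-16*z - 64) + b*(-64*z - 128)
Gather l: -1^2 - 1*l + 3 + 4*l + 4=3*l + 6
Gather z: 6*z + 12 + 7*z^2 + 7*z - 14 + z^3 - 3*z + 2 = z^3 + 7*z^2 + 10*z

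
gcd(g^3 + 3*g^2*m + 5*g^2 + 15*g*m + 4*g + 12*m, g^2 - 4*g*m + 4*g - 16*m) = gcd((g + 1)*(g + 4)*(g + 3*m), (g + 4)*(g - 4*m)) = g + 4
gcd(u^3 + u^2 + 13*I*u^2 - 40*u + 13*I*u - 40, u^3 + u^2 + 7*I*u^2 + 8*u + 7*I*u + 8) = u^2 + u*(1 + 8*I) + 8*I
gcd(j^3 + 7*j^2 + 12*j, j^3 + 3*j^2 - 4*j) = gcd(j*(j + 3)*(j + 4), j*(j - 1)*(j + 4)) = j^2 + 4*j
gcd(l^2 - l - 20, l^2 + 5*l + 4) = l + 4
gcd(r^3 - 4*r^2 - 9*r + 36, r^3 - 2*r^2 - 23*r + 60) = r^2 - 7*r + 12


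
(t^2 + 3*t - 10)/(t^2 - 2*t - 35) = (t - 2)/(t - 7)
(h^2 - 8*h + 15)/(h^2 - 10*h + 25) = (h - 3)/(h - 5)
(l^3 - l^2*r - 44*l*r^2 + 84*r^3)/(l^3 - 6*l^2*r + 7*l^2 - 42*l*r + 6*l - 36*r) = (l^2 + 5*l*r - 14*r^2)/(l^2 + 7*l + 6)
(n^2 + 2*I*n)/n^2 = (n + 2*I)/n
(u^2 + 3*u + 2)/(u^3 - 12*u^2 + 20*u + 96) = (u + 1)/(u^2 - 14*u + 48)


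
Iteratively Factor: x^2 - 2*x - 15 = (x - 5)*(x + 3)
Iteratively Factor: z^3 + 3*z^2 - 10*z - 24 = (z + 2)*(z^2 + z - 12) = (z + 2)*(z + 4)*(z - 3)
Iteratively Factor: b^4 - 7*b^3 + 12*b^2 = (b)*(b^3 - 7*b^2 + 12*b) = b^2*(b^2 - 7*b + 12) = b^2*(b - 3)*(b - 4)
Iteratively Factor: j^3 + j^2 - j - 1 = (j - 1)*(j^2 + 2*j + 1) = (j - 1)*(j + 1)*(j + 1)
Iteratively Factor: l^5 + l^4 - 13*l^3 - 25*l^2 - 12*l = (l + 1)*(l^4 - 13*l^2 - 12*l) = (l + 1)^2*(l^3 - l^2 - 12*l) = (l + 1)^2*(l + 3)*(l^2 - 4*l) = (l - 4)*(l + 1)^2*(l + 3)*(l)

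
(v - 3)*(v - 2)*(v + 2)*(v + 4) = v^4 + v^3 - 16*v^2 - 4*v + 48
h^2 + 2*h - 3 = (h - 1)*(h + 3)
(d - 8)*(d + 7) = d^2 - d - 56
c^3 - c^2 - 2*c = c*(c - 2)*(c + 1)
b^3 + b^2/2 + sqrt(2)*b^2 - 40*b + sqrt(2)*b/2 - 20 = (b + 1/2)*(b - 4*sqrt(2))*(b + 5*sqrt(2))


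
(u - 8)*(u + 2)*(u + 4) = u^3 - 2*u^2 - 40*u - 64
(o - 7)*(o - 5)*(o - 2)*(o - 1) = o^4 - 15*o^3 + 73*o^2 - 129*o + 70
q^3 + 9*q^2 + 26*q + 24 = (q + 2)*(q + 3)*(q + 4)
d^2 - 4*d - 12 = (d - 6)*(d + 2)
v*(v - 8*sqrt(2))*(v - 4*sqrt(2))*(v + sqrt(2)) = v^4 - 11*sqrt(2)*v^3 + 40*v^2 + 64*sqrt(2)*v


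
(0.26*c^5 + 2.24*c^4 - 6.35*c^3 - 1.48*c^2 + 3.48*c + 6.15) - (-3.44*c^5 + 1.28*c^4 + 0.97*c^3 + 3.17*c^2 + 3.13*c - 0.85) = 3.7*c^5 + 0.96*c^4 - 7.32*c^3 - 4.65*c^2 + 0.35*c + 7.0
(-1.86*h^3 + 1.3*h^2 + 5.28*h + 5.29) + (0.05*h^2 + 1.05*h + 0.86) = -1.86*h^3 + 1.35*h^2 + 6.33*h + 6.15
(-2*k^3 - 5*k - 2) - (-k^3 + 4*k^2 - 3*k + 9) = -k^3 - 4*k^2 - 2*k - 11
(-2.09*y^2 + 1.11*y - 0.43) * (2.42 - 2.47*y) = 5.1623*y^3 - 7.7995*y^2 + 3.7483*y - 1.0406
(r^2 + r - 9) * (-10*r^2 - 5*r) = -10*r^4 - 15*r^3 + 85*r^2 + 45*r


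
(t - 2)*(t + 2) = t^2 - 4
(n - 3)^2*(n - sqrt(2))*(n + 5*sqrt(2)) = n^4 - 6*n^3 + 4*sqrt(2)*n^3 - 24*sqrt(2)*n^2 - n^2 + 36*sqrt(2)*n + 60*n - 90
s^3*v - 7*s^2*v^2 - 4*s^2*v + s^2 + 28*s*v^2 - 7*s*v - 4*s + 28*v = (s - 4)*(s - 7*v)*(s*v + 1)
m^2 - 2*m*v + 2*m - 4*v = (m + 2)*(m - 2*v)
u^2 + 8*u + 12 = (u + 2)*(u + 6)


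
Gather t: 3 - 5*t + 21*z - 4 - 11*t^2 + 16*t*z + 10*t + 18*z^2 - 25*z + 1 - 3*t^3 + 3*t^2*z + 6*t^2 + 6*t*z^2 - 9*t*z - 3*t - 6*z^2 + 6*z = -3*t^3 + t^2*(3*z - 5) + t*(6*z^2 + 7*z + 2) + 12*z^2 + 2*z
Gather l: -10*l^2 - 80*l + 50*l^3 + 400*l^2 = 50*l^3 + 390*l^2 - 80*l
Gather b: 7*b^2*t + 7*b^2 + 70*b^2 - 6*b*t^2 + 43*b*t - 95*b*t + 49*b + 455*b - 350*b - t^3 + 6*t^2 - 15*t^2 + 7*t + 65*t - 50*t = b^2*(7*t + 77) + b*(-6*t^2 - 52*t + 154) - t^3 - 9*t^2 + 22*t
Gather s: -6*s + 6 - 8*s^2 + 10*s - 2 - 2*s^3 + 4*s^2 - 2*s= -2*s^3 - 4*s^2 + 2*s + 4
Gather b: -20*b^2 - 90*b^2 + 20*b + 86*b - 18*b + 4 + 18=-110*b^2 + 88*b + 22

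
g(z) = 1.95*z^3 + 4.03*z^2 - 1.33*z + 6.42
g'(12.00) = 937.79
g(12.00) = 3940.38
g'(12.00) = 937.79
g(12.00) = 3940.38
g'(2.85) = 69.16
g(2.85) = 80.50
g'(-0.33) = -3.35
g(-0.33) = 7.23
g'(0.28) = 1.39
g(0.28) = 6.41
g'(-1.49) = -0.35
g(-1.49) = 10.90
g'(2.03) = 39.14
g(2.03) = 36.64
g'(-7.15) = 240.11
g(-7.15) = -490.82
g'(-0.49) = -3.87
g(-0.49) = 7.81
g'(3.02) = 76.37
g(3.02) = 92.87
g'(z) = 5.85*z^2 + 8.06*z - 1.33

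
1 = 1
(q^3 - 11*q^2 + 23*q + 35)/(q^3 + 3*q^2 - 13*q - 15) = (q^2 - 12*q + 35)/(q^2 + 2*q - 15)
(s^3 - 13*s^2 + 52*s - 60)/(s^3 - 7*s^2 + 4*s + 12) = (s - 5)/(s + 1)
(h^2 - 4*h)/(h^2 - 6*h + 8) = h/(h - 2)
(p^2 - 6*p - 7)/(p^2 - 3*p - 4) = (p - 7)/(p - 4)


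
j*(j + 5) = j^2 + 5*j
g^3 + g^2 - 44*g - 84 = (g - 7)*(g + 2)*(g + 6)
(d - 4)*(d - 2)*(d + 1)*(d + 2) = d^4 - 3*d^3 - 8*d^2 + 12*d + 16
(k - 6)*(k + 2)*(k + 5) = k^3 + k^2 - 32*k - 60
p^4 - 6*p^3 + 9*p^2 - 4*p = p*(p - 4)*(p - 1)^2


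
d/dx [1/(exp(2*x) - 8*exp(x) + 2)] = 2*(4 - exp(x))*exp(x)/(exp(2*x) - 8*exp(x) + 2)^2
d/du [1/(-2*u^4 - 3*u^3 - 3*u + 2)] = (8*u^3 + 9*u^2 + 3)/(2*u^4 + 3*u^3 + 3*u - 2)^2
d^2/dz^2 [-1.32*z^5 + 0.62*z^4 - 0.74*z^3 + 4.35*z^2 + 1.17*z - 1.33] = -26.4*z^3 + 7.44*z^2 - 4.44*z + 8.7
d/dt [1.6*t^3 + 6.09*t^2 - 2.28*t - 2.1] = 4.8*t^2 + 12.18*t - 2.28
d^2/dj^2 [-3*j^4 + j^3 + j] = 6*j*(1 - 6*j)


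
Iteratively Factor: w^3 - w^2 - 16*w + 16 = (w - 4)*(w^2 + 3*w - 4) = (w - 4)*(w + 4)*(w - 1)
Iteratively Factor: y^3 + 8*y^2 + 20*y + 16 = (y + 2)*(y^2 + 6*y + 8) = (y + 2)^2*(y + 4)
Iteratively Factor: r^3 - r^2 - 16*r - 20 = (r - 5)*(r^2 + 4*r + 4) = (r - 5)*(r + 2)*(r + 2)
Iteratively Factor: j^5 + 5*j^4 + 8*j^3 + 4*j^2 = (j + 2)*(j^4 + 3*j^3 + 2*j^2) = (j + 2)^2*(j^3 + j^2) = j*(j + 2)^2*(j^2 + j) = j*(j + 1)*(j + 2)^2*(j)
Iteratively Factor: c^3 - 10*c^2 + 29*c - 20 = (c - 4)*(c^2 - 6*c + 5) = (c - 4)*(c - 1)*(c - 5)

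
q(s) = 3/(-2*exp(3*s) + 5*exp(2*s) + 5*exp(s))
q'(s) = 3*(6*exp(3*s) - 10*exp(2*s) - 5*exp(s))/(-2*exp(3*s) + 5*exp(2*s) + 5*exp(s))^2 = 3*(6*exp(2*s) - 10*exp(s) - 5)*exp(-s)/(-2*exp(2*s) + 5*exp(s) + 5)^2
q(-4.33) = 44.98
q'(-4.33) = -45.56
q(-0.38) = 0.59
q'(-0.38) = -0.71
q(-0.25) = 0.50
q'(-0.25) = -0.60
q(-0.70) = 0.86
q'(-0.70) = -1.05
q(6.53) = -0.00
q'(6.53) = 0.00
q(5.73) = -0.00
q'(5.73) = 0.00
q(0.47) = 0.24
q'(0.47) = -0.17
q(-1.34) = 1.86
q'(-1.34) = -2.17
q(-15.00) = 1961409.82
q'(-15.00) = -1961410.42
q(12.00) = 0.00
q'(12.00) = 0.00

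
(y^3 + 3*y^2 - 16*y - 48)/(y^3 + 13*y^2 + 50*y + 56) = (y^2 - y - 12)/(y^2 + 9*y + 14)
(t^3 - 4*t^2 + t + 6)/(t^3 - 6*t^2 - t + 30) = (t^2 - t - 2)/(t^2 - 3*t - 10)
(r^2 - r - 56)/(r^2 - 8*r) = (r + 7)/r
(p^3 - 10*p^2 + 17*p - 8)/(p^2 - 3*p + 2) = (p^2 - 9*p + 8)/(p - 2)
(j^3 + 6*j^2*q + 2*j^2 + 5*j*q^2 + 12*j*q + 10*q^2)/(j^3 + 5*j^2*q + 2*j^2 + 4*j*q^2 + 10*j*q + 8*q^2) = (j + 5*q)/(j + 4*q)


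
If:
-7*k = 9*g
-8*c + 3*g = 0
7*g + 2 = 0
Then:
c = -3/28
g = -2/7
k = 18/49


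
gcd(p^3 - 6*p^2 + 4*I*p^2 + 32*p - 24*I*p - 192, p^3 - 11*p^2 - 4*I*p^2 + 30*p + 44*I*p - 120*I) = p^2 + p*(-6 - 4*I) + 24*I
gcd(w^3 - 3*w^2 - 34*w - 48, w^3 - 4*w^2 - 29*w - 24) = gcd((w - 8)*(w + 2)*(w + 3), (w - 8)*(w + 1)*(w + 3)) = w^2 - 5*w - 24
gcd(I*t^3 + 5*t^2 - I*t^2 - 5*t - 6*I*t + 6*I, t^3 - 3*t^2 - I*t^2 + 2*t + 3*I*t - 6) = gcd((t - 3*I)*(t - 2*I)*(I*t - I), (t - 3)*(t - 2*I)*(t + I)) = t - 2*I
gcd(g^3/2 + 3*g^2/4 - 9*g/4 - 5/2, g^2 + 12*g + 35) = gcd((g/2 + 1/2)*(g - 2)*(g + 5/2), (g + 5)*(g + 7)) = 1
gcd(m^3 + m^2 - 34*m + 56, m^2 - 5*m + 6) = m - 2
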